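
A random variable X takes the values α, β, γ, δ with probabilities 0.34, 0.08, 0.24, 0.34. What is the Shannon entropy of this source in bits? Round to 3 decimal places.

1.844 bits

H = −Σ pᵢ log₂ pᵢ.
−0.34·log₂(0.34) = 0.5292
−0.08·log₂(0.08) = 0.2915
−0.24·log₂(0.24) = 0.4941
−0.34·log₂(0.34) = 0.5292
Sum ≈ 1.8440 → 1.844 bits.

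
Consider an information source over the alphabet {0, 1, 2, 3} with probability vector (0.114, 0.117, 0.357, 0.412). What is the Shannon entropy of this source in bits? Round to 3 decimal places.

H = −Σ pᵢ log₂ pᵢ.
−0.114·log₂(0.114) = 0.3571
−0.117·log₂(0.117) = 0.3622
−0.357·log₂(0.357) = 0.5305
−0.412·log₂(0.412) = 0.5271
Sum ≈ 1.7769 → 1.777 bits.

1.777 bits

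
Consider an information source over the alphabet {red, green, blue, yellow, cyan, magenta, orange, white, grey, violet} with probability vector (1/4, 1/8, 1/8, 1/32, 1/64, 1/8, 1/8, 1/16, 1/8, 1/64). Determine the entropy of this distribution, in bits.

2.96875 bits

Each probability is a power of 1/2, so log₂(1/p) is an integer.
H = Σ p·log₂(1/p) = 1/4·2 + 1/8·3 + 1/8·3 + 1/32·5 + 1/64·6 + 1/8·3 + 1/8·3 + 1/16·4 + 1/8·3 + 1/64·6 = 2.96875 bits.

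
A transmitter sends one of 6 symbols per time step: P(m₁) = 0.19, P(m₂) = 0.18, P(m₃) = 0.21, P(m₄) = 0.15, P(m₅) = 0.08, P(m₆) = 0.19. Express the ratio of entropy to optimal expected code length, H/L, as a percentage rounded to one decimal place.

Entropy H = −Σ p log₂ p ≈ 2.5306 bits.
Huffman merges: 2/25+3/20→23/100; 9/50+19/100→37/100; 19/100+21/100→2/5; 23/100+37/100→3/5; 2/5+3/5→1. L = 13/5 ≈ 2.6000.
Efficiency = H/L = 2.5306/2.6000 = 97.3%.

97.3%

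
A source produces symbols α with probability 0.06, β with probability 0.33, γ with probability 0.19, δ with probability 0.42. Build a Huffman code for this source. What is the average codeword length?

1.83 bits/symbol

Repeatedly combine the two least-probable nodes; the expected code length is the sum of the merged weights.
merge 3/50 + 19/100 → 1/4
merge 1/4 + 33/100 → 29/50
merge 21/50 + 29/50 → 1
L = 1/4 + 29/50 + 1 = 183/100 = 1.83 bits/symbol.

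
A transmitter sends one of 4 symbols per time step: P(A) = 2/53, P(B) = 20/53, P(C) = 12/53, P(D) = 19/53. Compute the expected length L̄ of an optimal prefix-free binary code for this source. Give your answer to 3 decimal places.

Repeatedly combine the two least-probable nodes; the expected code length is the sum of the merged weights.
merge 2/53 + 12/53 → 14/53
merge 14/53 + 19/53 → 33/53
merge 20/53 + 33/53 → 1
L = 14/53 + 33/53 + 1 = 100/53 ≈ 1.887 bits/symbol.

1.887 bits/symbol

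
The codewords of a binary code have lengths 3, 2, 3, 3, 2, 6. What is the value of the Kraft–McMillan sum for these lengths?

0.890625

With common denominator 2^6 = 64: Σ 2^(−ℓᵢ) = 8/64 + 16/64 + 8/64 + 8/64 + 16/64 + 1/64 = 57/64 = 0.890625.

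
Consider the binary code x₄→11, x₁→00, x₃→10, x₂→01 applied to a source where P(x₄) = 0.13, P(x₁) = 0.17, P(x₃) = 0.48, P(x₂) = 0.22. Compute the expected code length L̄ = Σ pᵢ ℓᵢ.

2 bits/symbol

L̄ = Σ pᵢ·ℓᵢ = 0.13·2 + 0.17·2 + 0.48·2 + 0.22·2 = 2 bits/symbol.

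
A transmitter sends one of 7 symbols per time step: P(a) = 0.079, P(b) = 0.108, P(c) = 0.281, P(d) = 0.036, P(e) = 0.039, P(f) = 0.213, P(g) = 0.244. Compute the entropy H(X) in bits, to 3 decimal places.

H = −Σ pᵢ log₂ pᵢ.
−0.079·log₂(0.079) = 0.2893
−0.108·log₂(0.108) = 0.3468
−0.281·log₂(0.281) = 0.5146
−0.036·log₂(0.036) = 0.1727
−0.039·log₂(0.039) = 0.1825
−0.213·log₂(0.213) = 0.4752
−0.244·log₂(0.244) = 0.4966
Sum ≈ 2.4776 → 2.478 bits.

2.478 bits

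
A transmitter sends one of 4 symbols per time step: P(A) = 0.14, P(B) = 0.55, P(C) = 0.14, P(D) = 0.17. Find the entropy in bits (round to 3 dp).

1.703 bits

H = −Σ pᵢ log₂ pᵢ.
−0.14·log₂(0.14) = 0.3971
−0.55·log₂(0.55) = 0.4744
−0.14·log₂(0.14) = 0.3971
−0.17·log₂(0.17) = 0.4346
Sum ≈ 1.7032 → 1.703 bits.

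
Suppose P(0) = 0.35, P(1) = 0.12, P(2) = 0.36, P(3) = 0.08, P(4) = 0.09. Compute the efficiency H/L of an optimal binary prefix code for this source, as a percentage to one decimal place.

Entropy H = −Σ p log₂ p ≈ 2.0319 bits.
Huffman merges: 2/25+9/100→17/100; 3/25+17/100→29/100; 29/100+7/20→16/25; 9/25+16/25→1. L = 21/10 ≈ 2.1000.
Efficiency = H/L = 2.0319/2.1000 = 96.8%.

96.8%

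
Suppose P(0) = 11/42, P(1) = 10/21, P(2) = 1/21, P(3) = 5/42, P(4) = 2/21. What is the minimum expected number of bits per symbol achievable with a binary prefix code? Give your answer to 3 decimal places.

1.929 bits/symbol

Repeatedly combine the two least-probable nodes; the expected code length is the sum of the merged weights.
merge 1/21 + 2/21 → 1/7
merge 5/42 + 1/7 → 11/42
merge 11/42 + 11/42 → 11/21
merge 10/21 + 11/21 → 1
L = 1/7 + 11/42 + 11/21 + 1 = 27/14 ≈ 1.929 bits/symbol.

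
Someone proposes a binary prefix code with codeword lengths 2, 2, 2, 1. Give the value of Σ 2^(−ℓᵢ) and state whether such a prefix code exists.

1.25; no

With common denominator 2^2 = 4: Σ 2^(−ℓᵢ) = 1/4 + 1/4 + 1/4 + 2/4 = 5/4 = 1.25.
Kraft's inequality requires Σ ≤ 1; here Σ = 1.25 > 1, so no such prefix code exists.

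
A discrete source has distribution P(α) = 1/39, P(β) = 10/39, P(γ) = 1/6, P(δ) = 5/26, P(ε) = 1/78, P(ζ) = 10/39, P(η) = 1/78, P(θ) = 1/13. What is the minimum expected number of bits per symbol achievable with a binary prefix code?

2.5 bits/symbol

Repeatedly combine the two least-probable nodes; the expected code length is the sum of the merged weights.
merge 1/78 + 1/78 → 1/39
merge 1/39 + 1/39 → 2/39
merge 2/39 + 1/13 → 5/39
merge 5/39 + 1/6 → 23/78
merge 5/26 + 10/39 → 35/78
merge 10/39 + 23/78 → 43/78
merge 35/78 + 43/78 → 1
L = 1/39 + 2/39 + 5/39 + 23/78 + 35/78 + 43/78 + 1 = 5/2 = 2.5 bits/symbol.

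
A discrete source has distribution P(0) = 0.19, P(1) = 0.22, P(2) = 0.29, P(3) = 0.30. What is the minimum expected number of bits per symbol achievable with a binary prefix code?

Repeatedly combine the two least-probable nodes; the expected code length is the sum of the merged weights.
merge 19/100 + 11/50 → 41/100
merge 29/100 + 3/10 → 59/100
merge 41/100 + 59/100 → 1
L = 41/100 + 59/100 + 1 = 2 bits/symbol.

2 bits/symbol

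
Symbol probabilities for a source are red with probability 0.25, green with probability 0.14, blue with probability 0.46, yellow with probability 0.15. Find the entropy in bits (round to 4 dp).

1.8230 bits

H = −Σ pᵢ log₂ pᵢ.
−0.25·log₂(0.25) = 0.5000
−0.14·log₂(0.14) = 0.3971
−0.46·log₂(0.46) = 0.5153
−0.15·log₂(0.15) = 0.4105
Sum ≈ 1.8230 → 1.8230 bits.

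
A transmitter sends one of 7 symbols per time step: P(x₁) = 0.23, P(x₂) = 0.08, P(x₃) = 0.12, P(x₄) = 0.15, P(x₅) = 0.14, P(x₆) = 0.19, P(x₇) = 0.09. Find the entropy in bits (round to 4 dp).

H = −Σ pᵢ log₂ pᵢ.
−0.23·log₂(0.23) = 0.4877
−0.08·log₂(0.08) = 0.2915
−0.12·log₂(0.12) = 0.3671
−0.15·log₂(0.15) = 0.4105
−0.14·log₂(0.14) = 0.3971
−0.19·log₂(0.19) = 0.4552
−0.09·log₂(0.09) = 0.3127
Sum ≈ 2.7218 → 2.7218 bits.

2.7218 bits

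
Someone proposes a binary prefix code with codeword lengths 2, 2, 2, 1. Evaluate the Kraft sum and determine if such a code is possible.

With common denominator 2^2 = 4: Σ 2^(−ℓᵢ) = 1/4 + 1/4 + 1/4 + 2/4 = 5/4 = 1.25.
Kraft's inequality requires Σ ≤ 1; here Σ = 1.25 > 1, so no such prefix code exists.

1.25; no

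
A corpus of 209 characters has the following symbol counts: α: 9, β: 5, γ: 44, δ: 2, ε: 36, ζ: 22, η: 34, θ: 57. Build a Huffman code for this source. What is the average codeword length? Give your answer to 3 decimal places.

Probabilities are the counts divided by 209.
Repeatedly combine the two least-probable nodes; the expected code length is the sum of the merged weights.
merge 2/209 + 5/209 → 7/209
merge 7/209 + 9/209 → 16/209
merge 16/209 + 2/19 → 2/11
merge 34/209 + 36/209 → 70/209
merge 2/11 + 4/19 → 82/209
merge 3/11 + 70/209 → 127/209
merge 82/209 + 127/209 → 1
L = 7/209 + 16/209 + 2/11 + 70/209 + 82/209 + 127/209 + 1 = 549/209 ≈ 2.627 bits/symbol.

2.627 bits/symbol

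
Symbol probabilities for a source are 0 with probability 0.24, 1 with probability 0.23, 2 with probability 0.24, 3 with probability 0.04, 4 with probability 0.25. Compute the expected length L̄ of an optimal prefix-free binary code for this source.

Repeatedly combine the two least-probable nodes; the expected code length is the sum of the merged weights.
merge 1/25 + 23/100 → 27/100
merge 6/25 + 6/25 → 12/25
merge 1/4 + 27/100 → 13/25
merge 12/25 + 13/25 → 1
L = 27/100 + 12/25 + 13/25 + 1 = 227/100 = 2.27 bits/symbol.

2.27 bits/symbol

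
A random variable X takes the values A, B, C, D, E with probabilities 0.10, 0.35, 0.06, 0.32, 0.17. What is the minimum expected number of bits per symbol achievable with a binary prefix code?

2.14 bits/symbol

Repeatedly combine the two least-probable nodes; the expected code length is the sum of the merged weights.
merge 3/50 + 1/10 → 4/25
merge 4/25 + 17/100 → 33/100
merge 8/25 + 33/100 → 13/20
merge 7/20 + 13/20 → 1
L = 4/25 + 33/100 + 13/20 + 1 = 107/50 = 2.14 bits/symbol.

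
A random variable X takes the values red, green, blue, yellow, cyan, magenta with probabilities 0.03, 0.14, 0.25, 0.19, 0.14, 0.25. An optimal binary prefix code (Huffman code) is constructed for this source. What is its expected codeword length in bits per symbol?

2.48 bits/symbol

Repeatedly combine the two least-probable nodes; the expected code length is the sum of the merged weights.
merge 3/100 + 7/50 → 17/100
merge 7/50 + 17/100 → 31/100
merge 19/100 + 1/4 → 11/25
merge 1/4 + 31/100 → 14/25
merge 11/25 + 14/25 → 1
L = 17/100 + 31/100 + 11/25 + 14/25 + 1 = 62/25 = 2.48 bits/symbol.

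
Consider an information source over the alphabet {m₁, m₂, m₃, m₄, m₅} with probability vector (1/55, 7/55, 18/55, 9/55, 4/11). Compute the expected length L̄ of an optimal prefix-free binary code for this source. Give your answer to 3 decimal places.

2.091 bits/symbol

Repeatedly combine the two least-probable nodes; the expected code length is the sum of the merged weights.
merge 1/55 + 7/55 → 8/55
merge 8/55 + 9/55 → 17/55
merge 17/55 + 18/55 → 7/11
merge 4/11 + 7/11 → 1
L = 8/55 + 17/55 + 7/11 + 1 = 23/11 ≈ 2.091 bits/symbol.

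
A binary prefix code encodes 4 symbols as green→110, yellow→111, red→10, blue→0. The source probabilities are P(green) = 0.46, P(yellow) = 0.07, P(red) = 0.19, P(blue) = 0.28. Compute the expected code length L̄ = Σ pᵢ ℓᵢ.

L̄ = Σ pᵢ·ℓᵢ = 0.46·3 + 0.07·3 + 0.19·2 + 0.28·1 = 2.25 bits/symbol.

2.25 bits/symbol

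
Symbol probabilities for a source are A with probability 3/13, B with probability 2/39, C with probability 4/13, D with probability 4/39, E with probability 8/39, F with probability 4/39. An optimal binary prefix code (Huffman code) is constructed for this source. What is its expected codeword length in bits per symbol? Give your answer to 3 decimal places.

2.410 bits/symbol

Repeatedly combine the two least-probable nodes; the expected code length is the sum of the merged weights.
merge 2/39 + 4/39 → 2/13
merge 4/39 + 2/13 → 10/39
merge 8/39 + 3/13 → 17/39
merge 10/39 + 4/13 → 22/39
merge 17/39 + 22/39 → 1
L = 2/13 + 10/39 + 17/39 + 22/39 + 1 = 94/39 ≈ 2.410 bits/symbol.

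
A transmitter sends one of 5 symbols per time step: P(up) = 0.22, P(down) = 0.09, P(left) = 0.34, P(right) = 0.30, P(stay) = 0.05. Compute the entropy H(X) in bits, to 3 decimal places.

2.060 bits

H = −Σ pᵢ log₂ pᵢ.
−0.22·log₂(0.22) = 0.4806
−0.09·log₂(0.09) = 0.3127
−0.34·log₂(0.34) = 0.5292
−0.30·log₂(0.30) = 0.5211
−0.05·log₂(0.05) = 0.2161
Sum ≈ 2.0596 → 2.060 bits.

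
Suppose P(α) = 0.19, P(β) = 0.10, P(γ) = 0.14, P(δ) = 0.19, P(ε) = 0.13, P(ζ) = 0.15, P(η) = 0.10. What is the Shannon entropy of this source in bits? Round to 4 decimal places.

2.7651 bits

H = −Σ pᵢ log₂ pᵢ.
−0.19·log₂(0.19) = 0.4552
−0.10·log₂(0.10) = 0.3322
−0.14·log₂(0.14) = 0.3971
−0.19·log₂(0.19) = 0.4552
−0.13·log₂(0.13) = 0.3826
−0.15·log₂(0.15) = 0.4105
−0.10·log₂(0.10) = 0.3322
Sum ≈ 2.7651 → 2.7651 bits.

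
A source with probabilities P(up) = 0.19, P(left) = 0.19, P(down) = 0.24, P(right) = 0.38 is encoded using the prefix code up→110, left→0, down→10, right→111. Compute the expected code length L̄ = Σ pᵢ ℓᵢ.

L̄ = Σ pᵢ·ℓᵢ = 0.19·3 + 0.19·1 + 0.24·2 + 0.38·3 = 2.38 bits/symbol.

2.38 bits/symbol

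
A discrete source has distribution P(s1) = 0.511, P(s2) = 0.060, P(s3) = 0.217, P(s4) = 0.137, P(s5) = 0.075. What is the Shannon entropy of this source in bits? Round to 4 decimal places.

H = −Σ pᵢ log₂ pᵢ.
−0.511·log₂(0.511) = 0.4950
−0.060·log₂(0.060) = 0.2435
−0.217·log₂(0.217) = 0.4783
−0.137·log₂(0.137) = 0.3929
−0.075·log₂(0.075) = 0.2803
Sum ≈ 1.8900 → 1.8900 bits.

1.8900 bits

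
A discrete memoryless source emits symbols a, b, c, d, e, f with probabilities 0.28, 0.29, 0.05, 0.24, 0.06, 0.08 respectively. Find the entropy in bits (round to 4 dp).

H = −Σ pᵢ log₂ pᵢ.
−0.28·log₂(0.28) = 0.5142
−0.29·log₂(0.29) = 0.5179
−0.05·log₂(0.05) = 0.2161
−0.24·log₂(0.24) = 0.4941
−0.06·log₂(0.06) = 0.2435
−0.08·log₂(0.08) = 0.2915
Sum ≈ 2.2774 → 2.2774 bits.

2.2774 bits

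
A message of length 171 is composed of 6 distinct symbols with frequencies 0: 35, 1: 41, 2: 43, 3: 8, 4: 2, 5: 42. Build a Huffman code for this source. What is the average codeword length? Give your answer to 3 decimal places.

Probabilities are the counts divided by 171.
Repeatedly combine the two least-probable nodes; the expected code length is the sum of the merged weights.
merge 2/171 + 8/171 → 10/171
merge 10/171 + 35/171 → 5/19
merge 41/171 + 14/57 → 83/171
merge 43/171 + 5/19 → 88/171
merge 83/171 + 88/171 → 1
L = 10/171 + 5/19 + 83/171 + 88/171 + 1 = 397/171 ≈ 2.322 bits/symbol.

2.322 bits/symbol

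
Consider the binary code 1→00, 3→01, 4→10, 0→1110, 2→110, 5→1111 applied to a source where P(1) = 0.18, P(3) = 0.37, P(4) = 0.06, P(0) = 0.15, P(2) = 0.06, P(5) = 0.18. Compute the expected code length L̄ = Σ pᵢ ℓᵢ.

L̄ = Σ pᵢ·ℓᵢ = 0.18·2 + 0.37·2 + 0.06·2 + 0.15·4 + 0.06·3 + 0.18·4 = 2.72 bits/symbol.

2.72 bits/symbol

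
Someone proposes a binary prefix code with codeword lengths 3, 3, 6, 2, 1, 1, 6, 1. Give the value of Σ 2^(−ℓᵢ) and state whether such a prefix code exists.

2.03125; no

With common denominator 2^6 = 64: Σ 2^(−ℓᵢ) = 8/64 + 8/64 + 1/64 + 16/64 + 32/64 + 32/64 + 1/64 + 32/64 = 130/64 = 2.03125.
Kraft's inequality requires Σ ≤ 1; here Σ = 2.03125 > 1, so no such prefix code exists.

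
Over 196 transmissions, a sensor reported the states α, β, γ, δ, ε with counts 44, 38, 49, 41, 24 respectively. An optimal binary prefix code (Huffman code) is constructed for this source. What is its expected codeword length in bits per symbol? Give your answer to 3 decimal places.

Probabilities are the counts divided by 196.
Repeatedly combine the two least-probable nodes; the expected code length is the sum of the merged weights.
merge 6/49 + 19/98 → 31/98
merge 41/196 + 11/49 → 85/196
merge 1/4 + 31/98 → 111/196
merge 85/196 + 111/196 → 1
L = 31/98 + 85/196 + 111/196 + 1 = 227/98 ≈ 2.316 bits/symbol.

2.316 bits/symbol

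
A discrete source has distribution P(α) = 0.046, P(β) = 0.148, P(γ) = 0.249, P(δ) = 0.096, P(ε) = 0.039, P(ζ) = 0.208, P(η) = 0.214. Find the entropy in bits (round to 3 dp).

H = −Σ pᵢ log₂ pᵢ.
−0.046·log₂(0.046) = 0.2043
−0.148·log₂(0.148) = 0.4079
−0.249·log₂(0.249) = 0.4994
−0.096·log₂(0.096) = 0.3246
−0.039·log₂(0.039) = 0.1825
−0.208·log₂(0.208) = 0.4712
−0.214·log₂(0.214) = 0.4760
Sum ≈ 2.5660 → 2.566 bits.

2.566 bits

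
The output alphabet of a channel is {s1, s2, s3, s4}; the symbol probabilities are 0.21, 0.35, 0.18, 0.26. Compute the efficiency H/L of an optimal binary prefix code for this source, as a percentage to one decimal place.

97.7%

Entropy H = −Σ p log₂ p ≈ 1.9535 bits.
Huffman merges: 9/50+21/100→39/100; 13/50+7/20→61/100; 39/100+61/100→1. L = 2 ≈ 2.0000.
Efficiency = H/L = 1.9535/2.0000 = 97.7%.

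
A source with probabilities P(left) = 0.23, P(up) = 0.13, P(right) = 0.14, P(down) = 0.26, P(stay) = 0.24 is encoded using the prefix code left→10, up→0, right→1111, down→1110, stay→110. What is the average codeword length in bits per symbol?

L̄ = Σ pᵢ·ℓᵢ = 0.23·2 + 0.13·1 + 0.14·4 + 0.26·4 + 0.24·3 = 2.91 bits/symbol.

2.91 bits/symbol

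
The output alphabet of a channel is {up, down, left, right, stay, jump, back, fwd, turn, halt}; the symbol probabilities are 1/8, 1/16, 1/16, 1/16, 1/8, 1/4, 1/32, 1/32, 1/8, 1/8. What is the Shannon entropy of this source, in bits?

3.0625 bits

Each probability is a power of 1/2, so log₂(1/p) is an integer.
H = Σ p·log₂(1/p) = 1/8·3 + 1/16·4 + 1/16·4 + 1/16·4 + 1/8·3 + 1/4·2 + 1/32·5 + 1/32·5 + 1/8·3 + 1/8·3 = 3.0625 bits.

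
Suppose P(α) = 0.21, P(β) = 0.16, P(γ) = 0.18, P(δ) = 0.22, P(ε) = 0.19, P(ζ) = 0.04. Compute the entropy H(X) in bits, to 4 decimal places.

2.4627 bits

H = −Σ pᵢ log₂ pᵢ.
−0.21·log₂(0.21) = 0.4728
−0.16·log₂(0.16) = 0.4230
−0.18·log₂(0.18) = 0.4453
−0.22·log₂(0.22) = 0.4806
−0.19·log₂(0.19) = 0.4552
−0.04·log₂(0.04) = 0.1858
Sum ≈ 2.4627 → 2.4627 bits.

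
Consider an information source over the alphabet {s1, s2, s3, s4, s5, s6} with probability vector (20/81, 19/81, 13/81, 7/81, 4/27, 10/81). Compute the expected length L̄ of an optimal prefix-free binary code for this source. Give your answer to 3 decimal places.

2.519 bits/symbol

Repeatedly combine the two least-probable nodes; the expected code length is the sum of the merged weights.
merge 7/81 + 10/81 → 17/81
merge 4/27 + 13/81 → 25/81
merge 17/81 + 19/81 → 4/9
merge 20/81 + 25/81 → 5/9
merge 4/9 + 5/9 → 1
L = 17/81 + 25/81 + 4/9 + 5/9 + 1 = 68/27 ≈ 2.519 bits/symbol.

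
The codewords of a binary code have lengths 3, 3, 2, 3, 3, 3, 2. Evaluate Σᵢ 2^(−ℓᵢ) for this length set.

With common denominator 2^3 = 8: Σ 2^(−ℓᵢ) = 1/8 + 1/8 + 2/8 + 1/8 + 1/8 + 1/8 + 2/8 = 9/8 = 1.125.

1.125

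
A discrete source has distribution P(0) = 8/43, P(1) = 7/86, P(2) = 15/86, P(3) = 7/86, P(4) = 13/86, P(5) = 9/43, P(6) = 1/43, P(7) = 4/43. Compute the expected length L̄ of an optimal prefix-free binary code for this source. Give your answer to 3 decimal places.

2.884 bits/symbol

Repeatedly combine the two least-probable nodes; the expected code length is the sum of the merged weights.
merge 1/43 + 7/86 → 9/86
merge 7/86 + 4/43 → 15/86
merge 9/86 + 13/86 → 11/43
merge 15/86 + 15/86 → 15/43
merge 8/43 + 9/43 → 17/43
merge 11/43 + 15/43 → 26/43
merge 17/43 + 26/43 → 1
L = 9/86 + 15/86 + 11/43 + 15/43 + 17/43 + 26/43 + 1 = 124/43 ≈ 2.884 bits/symbol.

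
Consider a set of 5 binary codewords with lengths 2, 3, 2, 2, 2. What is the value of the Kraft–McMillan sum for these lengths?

1.125

With common denominator 2^3 = 8: Σ 2^(−ℓᵢ) = 2/8 + 1/8 + 2/8 + 2/8 + 2/8 = 9/8 = 1.125.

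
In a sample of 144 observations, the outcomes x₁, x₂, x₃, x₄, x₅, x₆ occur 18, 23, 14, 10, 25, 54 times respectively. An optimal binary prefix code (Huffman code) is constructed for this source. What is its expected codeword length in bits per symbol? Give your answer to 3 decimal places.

2.417 bits/symbol

Probabilities are the counts divided by 144.
Repeatedly combine the two least-probable nodes; the expected code length is the sum of the merged weights.
merge 5/72 + 7/72 → 1/6
merge 1/8 + 23/144 → 41/144
merge 1/6 + 25/144 → 49/144
merge 41/144 + 49/144 → 5/8
merge 3/8 + 5/8 → 1
L = 1/6 + 41/144 + 49/144 + 5/8 + 1 = 29/12 ≈ 2.417 bits/symbol.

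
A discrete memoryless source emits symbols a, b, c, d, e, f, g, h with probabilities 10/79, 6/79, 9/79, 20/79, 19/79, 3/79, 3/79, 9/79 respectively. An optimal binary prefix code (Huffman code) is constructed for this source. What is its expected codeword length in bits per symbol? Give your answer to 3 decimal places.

Repeatedly combine the two least-probable nodes; the expected code length is the sum of the merged weights.
merge 3/79 + 3/79 → 6/79
merge 6/79 + 6/79 → 12/79
merge 9/79 + 9/79 → 18/79
merge 10/79 + 12/79 → 22/79
merge 18/79 + 19/79 → 37/79
merge 20/79 + 22/79 → 42/79
merge 37/79 + 42/79 → 1
L = 6/79 + 12/79 + 18/79 + 22/79 + 37/79 + 42/79 + 1 = 216/79 ≈ 2.734 bits/symbol.

2.734 bits/symbol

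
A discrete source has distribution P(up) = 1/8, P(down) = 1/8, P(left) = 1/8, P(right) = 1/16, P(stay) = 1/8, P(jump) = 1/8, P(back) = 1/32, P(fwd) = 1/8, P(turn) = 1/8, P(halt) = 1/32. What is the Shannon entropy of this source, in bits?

Each probability is a power of 1/2, so log₂(1/p) is an integer.
H = Σ p·log₂(1/p) = 1/8·3 + 1/8·3 + 1/8·3 + 1/16·4 + 1/8·3 + 1/8·3 + 1/32·5 + 1/8·3 + 1/8·3 + 1/32·5 = 3.1875 bits.

3.1875 bits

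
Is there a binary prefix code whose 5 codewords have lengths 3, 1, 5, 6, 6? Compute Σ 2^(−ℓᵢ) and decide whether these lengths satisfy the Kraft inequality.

0.6875; yes

With common denominator 2^6 = 64: Σ 2^(−ℓᵢ) = 8/64 + 32/64 + 2/64 + 1/64 + 1/64 = 44/64 = 0.6875.
Kraft's inequality requires Σ ≤ 1; here Σ = 0.6875 ≤ 1, so such a prefix code exists.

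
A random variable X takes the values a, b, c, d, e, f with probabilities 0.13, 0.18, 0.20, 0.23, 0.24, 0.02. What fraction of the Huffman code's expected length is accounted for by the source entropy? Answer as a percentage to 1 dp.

Entropy H = −Σ p log₂ p ≈ 2.3870 bits.
Huffman merges: 1/50+13/100→3/20; 3/20+9/50→33/100; 1/5+23/100→43/100; 6/25+33/100→57/100; 43/100+57/100→1. L = 62/25 ≈ 2.4800.
Efficiency = H/L = 2.3870/2.4800 = 96.3%.

96.3%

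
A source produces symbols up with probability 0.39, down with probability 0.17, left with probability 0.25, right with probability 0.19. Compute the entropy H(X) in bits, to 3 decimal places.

H = −Σ pᵢ log₂ pᵢ.
−0.39·log₂(0.39) = 0.5298
−0.17·log₂(0.17) = 0.4346
−0.25·log₂(0.25) = 0.5000
−0.19·log₂(0.19) = 0.4552
Sum ≈ 1.9196 → 1.920 bits.

1.920 bits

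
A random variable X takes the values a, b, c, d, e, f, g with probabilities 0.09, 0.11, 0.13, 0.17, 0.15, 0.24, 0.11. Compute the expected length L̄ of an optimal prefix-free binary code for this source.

Repeatedly combine the two least-probable nodes; the expected code length is the sum of the merged weights.
merge 9/100 + 11/100 → 1/5
merge 11/100 + 13/100 → 6/25
merge 3/20 + 17/100 → 8/25
merge 1/5 + 6/25 → 11/25
merge 6/25 + 8/25 → 14/25
merge 11/25 + 14/25 → 1
L = 1/5 + 6/25 + 8/25 + 11/25 + 14/25 + 1 = 69/25 = 2.76 bits/symbol.

2.76 bits/symbol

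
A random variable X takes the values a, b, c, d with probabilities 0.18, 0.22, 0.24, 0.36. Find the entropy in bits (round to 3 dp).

1.951 bits

H = −Σ pᵢ log₂ pᵢ.
−0.18·log₂(0.18) = 0.4453
−0.22·log₂(0.22) = 0.4806
−0.24·log₂(0.24) = 0.4941
−0.36·log₂(0.36) = 0.5306
Sum ≈ 1.9506 → 1.951 bits.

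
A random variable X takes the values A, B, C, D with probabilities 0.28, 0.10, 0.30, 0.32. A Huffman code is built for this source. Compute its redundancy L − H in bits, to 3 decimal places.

Entropy H = −Σ p log₂ p ≈ 1.8935 bits.
Huffman merges: 1/10+7/25→19/50; 3/10+8/25→31/50; 19/50+31/50→1. L = 2 ≈ 2.0000.
L − H = 2.0000 − 1.8935 = 0.106 bits.

0.106 bits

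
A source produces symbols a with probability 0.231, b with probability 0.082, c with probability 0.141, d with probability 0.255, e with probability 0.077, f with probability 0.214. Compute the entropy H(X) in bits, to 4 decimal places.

2.4463 bits

H = −Σ pᵢ log₂ pᵢ.
−0.231·log₂(0.231) = 0.4883
−0.082·log₂(0.082) = 0.2959
−0.141·log₂(0.141) = 0.3985
−0.255·log₂(0.255) = 0.5027
−0.077·log₂(0.077) = 0.2848
−0.214·log₂(0.214) = 0.4760
Sum ≈ 2.4463 → 2.4463 bits.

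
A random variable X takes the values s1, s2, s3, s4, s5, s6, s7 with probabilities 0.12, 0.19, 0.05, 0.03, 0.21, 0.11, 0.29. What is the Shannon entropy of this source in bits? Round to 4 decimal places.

H = −Σ pᵢ log₂ pᵢ.
−0.12·log₂(0.12) = 0.3671
−0.19·log₂(0.19) = 0.4552
−0.05·log₂(0.05) = 0.2161
−0.03·log₂(0.03) = 0.1518
−0.21·log₂(0.21) = 0.4728
−0.11·log₂(0.11) = 0.3503
−0.29·log₂(0.29) = 0.5179
Sum ≈ 2.5312 → 2.5312 bits.

2.5312 bits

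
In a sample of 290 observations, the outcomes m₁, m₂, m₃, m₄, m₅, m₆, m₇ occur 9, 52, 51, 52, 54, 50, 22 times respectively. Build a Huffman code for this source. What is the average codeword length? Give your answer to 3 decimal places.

2.741 bits/symbol

Probabilities are the counts divided by 290.
Repeatedly combine the two least-probable nodes; the expected code length is the sum of the merged weights.
merge 9/290 + 11/145 → 31/290
merge 31/290 + 5/29 → 81/290
merge 51/290 + 26/145 → 103/290
merge 26/145 + 27/145 → 53/145
merge 81/290 + 103/290 → 92/145
merge 53/145 + 92/145 → 1
L = 31/290 + 81/290 + 103/290 + 53/145 + 92/145 + 1 = 159/58 ≈ 2.741 bits/symbol.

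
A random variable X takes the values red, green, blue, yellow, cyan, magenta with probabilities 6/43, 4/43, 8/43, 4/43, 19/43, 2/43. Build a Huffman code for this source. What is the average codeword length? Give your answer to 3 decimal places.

2.256 bits/symbol

Repeatedly combine the two least-probable nodes; the expected code length is the sum of the merged weights.
merge 2/43 + 4/43 → 6/43
merge 4/43 + 6/43 → 10/43
merge 6/43 + 8/43 → 14/43
merge 10/43 + 14/43 → 24/43
merge 19/43 + 24/43 → 1
L = 6/43 + 10/43 + 14/43 + 24/43 + 1 = 97/43 ≈ 2.256 bits/symbol.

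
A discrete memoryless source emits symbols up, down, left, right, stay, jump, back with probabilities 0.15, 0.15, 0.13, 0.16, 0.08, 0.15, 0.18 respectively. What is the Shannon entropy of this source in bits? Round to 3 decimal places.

2.774 bits

H = −Σ pᵢ log₂ pᵢ.
−0.15·log₂(0.15) = 0.4105
−0.15·log₂(0.15) = 0.4105
−0.13·log₂(0.13) = 0.3826
−0.16·log₂(0.16) = 0.4230
−0.08·log₂(0.08) = 0.2915
−0.15·log₂(0.15) = 0.4105
−0.18·log₂(0.18) = 0.4453
Sum ≈ 2.7741 → 2.774 bits.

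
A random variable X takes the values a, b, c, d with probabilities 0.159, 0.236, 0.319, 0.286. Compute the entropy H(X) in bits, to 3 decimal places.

1.956 bits

H = −Σ pᵢ log₂ pᵢ.
−0.159·log₂(0.159) = 0.4218
−0.236·log₂(0.236) = 0.4916
−0.319·log₂(0.319) = 0.5258
−0.286·log₂(0.286) = 0.5165
Sum ≈ 1.9558 → 1.956 bits.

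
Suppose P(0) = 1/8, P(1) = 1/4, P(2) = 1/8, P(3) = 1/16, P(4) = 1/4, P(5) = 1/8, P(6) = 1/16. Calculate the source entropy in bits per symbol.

2.625 bits

Each probability is a power of 1/2, so log₂(1/p) is an integer.
H = Σ p·log₂(1/p) = 1/8·3 + 1/4·2 + 1/8·3 + 1/16·4 + 1/4·2 + 1/8·3 + 1/16·4 = 2.625 bits.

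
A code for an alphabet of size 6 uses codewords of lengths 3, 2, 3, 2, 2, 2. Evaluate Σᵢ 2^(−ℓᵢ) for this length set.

With common denominator 2^3 = 8: Σ 2^(−ℓᵢ) = 1/8 + 2/8 + 1/8 + 2/8 + 2/8 + 2/8 = 10/8 = 1.25.

1.25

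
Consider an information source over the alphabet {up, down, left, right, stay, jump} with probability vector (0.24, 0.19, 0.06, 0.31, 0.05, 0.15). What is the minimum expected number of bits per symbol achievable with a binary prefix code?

Repeatedly combine the two least-probable nodes; the expected code length is the sum of the merged weights.
merge 1/20 + 3/50 → 11/100
merge 11/100 + 3/20 → 13/50
merge 19/100 + 6/25 → 43/100
merge 13/50 + 31/100 → 57/100
merge 43/100 + 57/100 → 1
L = 11/100 + 13/50 + 43/100 + 57/100 + 1 = 237/100 = 2.37 bits/symbol.

2.37 bits/symbol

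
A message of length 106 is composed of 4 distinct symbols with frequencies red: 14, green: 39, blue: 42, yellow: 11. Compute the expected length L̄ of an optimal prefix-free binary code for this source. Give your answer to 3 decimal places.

Probabilities are the counts divided by 106.
Repeatedly combine the two least-probable nodes; the expected code length is the sum of the merged weights.
merge 11/106 + 7/53 → 25/106
merge 25/106 + 39/106 → 32/53
merge 21/53 + 32/53 → 1
L = 25/106 + 32/53 + 1 = 195/106 ≈ 1.840 bits/symbol.

1.840 bits/symbol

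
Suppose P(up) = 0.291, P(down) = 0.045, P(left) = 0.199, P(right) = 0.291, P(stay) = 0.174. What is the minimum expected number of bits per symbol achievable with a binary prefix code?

2.219 bits/symbol

Repeatedly combine the two least-probable nodes; the expected code length is the sum of the merged weights.
merge 9/200 + 87/500 → 219/1000
merge 199/1000 + 219/1000 → 209/500
merge 291/1000 + 291/1000 → 291/500
merge 209/500 + 291/500 → 1
L = 219/1000 + 209/500 + 291/500 + 1 = 2219/1000 = 2.219 bits/symbol.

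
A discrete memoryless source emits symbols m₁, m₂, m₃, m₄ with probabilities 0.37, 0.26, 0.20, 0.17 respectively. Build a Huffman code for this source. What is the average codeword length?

2 bits/symbol

Repeatedly combine the two least-probable nodes; the expected code length is the sum of the merged weights.
merge 17/100 + 1/5 → 37/100
merge 13/50 + 37/100 → 63/100
merge 37/100 + 63/100 → 1
L = 37/100 + 63/100 + 1 = 2 bits/symbol.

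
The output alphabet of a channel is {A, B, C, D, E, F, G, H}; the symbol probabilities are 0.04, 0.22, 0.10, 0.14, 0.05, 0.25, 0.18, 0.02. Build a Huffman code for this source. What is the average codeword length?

Repeatedly combine the two least-probable nodes; the expected code length is the sum of the merged weights.
merge 1/50 + 1/25 → 3/50
merge 1/20 + 3/50 → 11/100
merge 1/10 + 11/100 → 21/100
merge 7/50 + 9/50 → 8/25
merge 21/100 + 11/50 → 43/100
merge 1/4 + 8/25 → 57/100
merge 43/100 + 57/100 → 1
L = 3/50 + 11/100 + 21/100 + 8/25 + 43/100 + 57/100 + 1 = 27/10 = 2.7 bits/symbol.

2.7 bits/symbol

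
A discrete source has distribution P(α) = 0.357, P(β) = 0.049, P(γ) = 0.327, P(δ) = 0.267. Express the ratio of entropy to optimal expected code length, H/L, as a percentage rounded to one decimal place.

Entropy H = −Σ p log₂ p ≈ 1.7797 bits.
Huffman merges: 49/1000+267/1000→79/250; 79/250+327/1000→643/1000; 357/1000+643/1000→1. L = 1959/1000 ≈ 1.9590.
Efficiency = H/L = 1.7797/1.9590 = 90.8%.

90.8%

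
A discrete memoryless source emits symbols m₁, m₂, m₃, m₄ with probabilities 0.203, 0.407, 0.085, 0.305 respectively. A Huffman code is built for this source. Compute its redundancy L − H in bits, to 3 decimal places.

0.061 bits

Entropy H = −Σ p log₂ p ≈ 1.8196 bits.
Huffman merges: 17/200+203/1000→36/125; 36/125+61/200→593/1000; 407/1000+593/1000→1. L = 1881/1000 ≈ 1.8810.
L − H = 1.8810 − 1.8196 = 0.061 bits.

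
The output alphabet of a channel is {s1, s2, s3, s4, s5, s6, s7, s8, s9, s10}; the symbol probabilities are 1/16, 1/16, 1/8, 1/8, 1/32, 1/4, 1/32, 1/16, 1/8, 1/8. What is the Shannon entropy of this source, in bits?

3.0625 bits

Each probability is a power of 1/2, so log₂(1/p) is an integer.
H = Σ p·log₂(1/p) = 1/16·4 + 1/16·4 + 1/8·3 + 1/8·3 + 1/32·5 + 1/4·2 + 1/32·5 + 1/16·4 + 1/8·3 + 1/8·3 = 3.0625 bits.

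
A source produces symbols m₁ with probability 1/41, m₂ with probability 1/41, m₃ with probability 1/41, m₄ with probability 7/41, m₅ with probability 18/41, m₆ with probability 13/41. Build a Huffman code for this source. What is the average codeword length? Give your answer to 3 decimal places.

1.927 bits/symbol

Repeatedly combine the two least-probable nodes; the expected code length is the sum of the merged weights.
merge 1/41 + 1/41 → 2/41
merge 1/41 + 2/41 → 3/41
merge 3/41 + 7/41 → 10/41
merge 10/41 + 13/41 → 23/41
merge 18/41 + 23/41 → 1
L = 2/41 + 3/41 + 10/41 + 23/41 + 1 = 79/41 ≈ 1.927 bits/symbol.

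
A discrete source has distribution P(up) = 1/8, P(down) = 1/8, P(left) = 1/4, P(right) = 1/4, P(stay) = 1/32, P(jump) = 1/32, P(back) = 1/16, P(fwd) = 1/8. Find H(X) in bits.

Each probability is a power of 1/2, so log₂(1/p) is an integer.
H = Σ p·log₂(1/p) = 1/8·3 + 1/8·3 + 1/4·2 + 1/4·2 + 1/32·5 + 1/32·5 + 1/16·4 + 1/8·3 = 2.6875 bits.

2.6875 bits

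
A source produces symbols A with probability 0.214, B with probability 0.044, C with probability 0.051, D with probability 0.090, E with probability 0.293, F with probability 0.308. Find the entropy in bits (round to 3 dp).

H = −Σ pᵢ log₂ pᵢ.
−0.214·log₂(0.214) = 0.4760
−0.044·log₂(0.044) = 0.1983
−0.051·log₂(0.051) = 0.2190
−0.090·log₂(0.090) = 0.3127
−0.293·log₂(0.293) = 0.5189
−0.308·log₂(0.308) = 0.5233
Sum ≈ 2.2481 → 2.248 bits.

2.248 bits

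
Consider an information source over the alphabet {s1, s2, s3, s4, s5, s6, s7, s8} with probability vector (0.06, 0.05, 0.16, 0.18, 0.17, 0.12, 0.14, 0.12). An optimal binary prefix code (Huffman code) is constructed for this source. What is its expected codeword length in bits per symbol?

Repeatedly combine the two least-probable nodes; the expected code length is the sum of the merged weights.
merge 1/20 + 3/50 → 11/100
merge 11/100 + 3/25 → 23/100
merge 3/25 + 7/50 → 13/50
merge 4/25 + 17/100 → 33/100
merge 9/50 + 23/100 → 41/100
merge 13/50 + 33/100 → 59/100
merge 41/100 + 59/100 → 1
L = 11/100 + 23/100 + 13/50 + 33/100 + 41/100 + 59/100 + 1 = 293/100 = 2.93 bits/symbol.

2.93 bits/symbol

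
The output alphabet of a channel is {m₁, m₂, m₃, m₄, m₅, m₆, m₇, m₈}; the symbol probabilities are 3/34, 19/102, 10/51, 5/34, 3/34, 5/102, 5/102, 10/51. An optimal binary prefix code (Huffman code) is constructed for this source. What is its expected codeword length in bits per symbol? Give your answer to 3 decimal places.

Repeatedly combine the two least-probable nodes; the expected code length is the sum of the merged weights.
merge 5/102 + 5/102 → 5/51
merge 3/34 + 3/34 → 3/17
merge 5/51 + 5/34 → 25/102
merge 3/17 + 19/102 → 37/102
merge 10/51 + 10/51 → 20/51
merge 25/102 + 37/102 → 31/51
merge 20/51 + 31/51 → 1
L = 5/51 + 3/17 + 25/102 + 37/102 + 20/51 + 31/51 + 1 = 49/17 ≈ 2.882 bits/symbol.

2.882 bits/symbol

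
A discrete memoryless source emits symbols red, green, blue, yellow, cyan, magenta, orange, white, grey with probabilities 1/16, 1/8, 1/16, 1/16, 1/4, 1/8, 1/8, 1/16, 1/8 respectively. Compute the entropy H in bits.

3 bits

Each probability is a power of 1/2, so log₂(1/p) is an integer.
H = Σ p·log₂(1/p) = 1/16·4 + 1/8·3 + 1/16·4 + 1/16·4 + 1/4·2 + 1/8·3 + 1/8·3 + 1/16·4 + 1/8·3 = 3 bits.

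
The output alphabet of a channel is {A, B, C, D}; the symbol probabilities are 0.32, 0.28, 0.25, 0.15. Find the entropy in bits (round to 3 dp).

1.951 bits

H = −Σ pᵢ log₂ pᵢ.
−0.32·log₂(0.32) = 0.5260
−0.28·log₂(0.28) = 0.5142
−0.25·log₂(0.25) = 0.5000
−0.15·log₂(0.15) = 0.4105
Sum ≈ 1.9508 → 1.951 bits.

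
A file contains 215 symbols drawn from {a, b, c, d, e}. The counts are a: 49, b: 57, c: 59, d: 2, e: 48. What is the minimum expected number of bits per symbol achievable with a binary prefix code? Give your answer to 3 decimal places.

Probabilities are the counts divided by 215.
Repeatedly combine the two least-probable nodes; the expected code length is the sum of the merged weights.
merge 2/215 + 48/215 → 10/43
merge 49/215 + 10/43 → 99/215
merge 57/215 + 59/215 → 116/215
merge 99/215 + 116/215 → 1
L = 10/43 + 99/215 + 116/215 + 1 = 96/43 ≈ 2.233 bits/symbol.

2.233 bits/symbol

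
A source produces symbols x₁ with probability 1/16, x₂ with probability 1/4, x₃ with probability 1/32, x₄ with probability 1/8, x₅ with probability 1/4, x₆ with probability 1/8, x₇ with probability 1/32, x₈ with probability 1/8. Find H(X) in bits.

Each probability is a power of 1/2, so log₂(1/p) is an integer.
H = Σ p·log₂(1/p) = 1/16·4 + 1/4·2 + 1/32·5 + 1/8·3 + 1/4·2 + 1/8·3 + 1/32·5 + 1/8·3 = 2.6875 bits.

2.6875 bits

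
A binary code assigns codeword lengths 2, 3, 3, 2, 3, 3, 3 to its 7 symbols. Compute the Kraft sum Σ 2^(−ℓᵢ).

With common denominator 2^3 = 8: Σ 2^(−ℓᵢ) = 2/8 + 1/8 + 1/8 + 2/8 + 1/8 + 1/8 + 1/8 = 9/8 = 1.125.

1.125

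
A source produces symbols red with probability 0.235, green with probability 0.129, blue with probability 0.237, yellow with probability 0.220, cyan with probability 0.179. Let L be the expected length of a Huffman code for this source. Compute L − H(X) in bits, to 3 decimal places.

0.019 bits

Entropy H = −Σ p log₂ p ≈ 2.2892 bits.
Huffman merges: 129/1000+179/1000→77/250; 11/50+47/200→91/200; 237/1000+77/250→109/200; 91/200+109/200→1. L = 577/250 ≈ 2.3080.
L − H = 2.3080 − 2.2892 = 0.019 bits.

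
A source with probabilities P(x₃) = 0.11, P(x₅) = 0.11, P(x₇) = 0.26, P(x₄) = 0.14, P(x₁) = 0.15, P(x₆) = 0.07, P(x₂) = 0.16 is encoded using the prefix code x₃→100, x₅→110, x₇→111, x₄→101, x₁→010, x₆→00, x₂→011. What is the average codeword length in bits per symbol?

L̄ = Σ pᵢ·ℓᵢ = 0.11·3 + 0.11·3 + 0.26·3 + 0.14·3 + 0.15·3 + 0.07·2 + 0.16·3 = 2.93 bits/symbol.

2.93 bits/symbol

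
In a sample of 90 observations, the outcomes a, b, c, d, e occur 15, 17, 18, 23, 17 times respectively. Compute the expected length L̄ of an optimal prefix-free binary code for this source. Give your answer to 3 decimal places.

2.356 bits/symbol

Probabilities are the counts divided by 90.
Repeatedly combine the two least-probable nodes; the expected code length is the sum of the merged weights.
merge 1/6 + 17/90 → 16/45
merge 17/90 + 1/5 → 7/18
merge 23/90 + 16/45 → 11/18
merge 7/18 + 11/18 → 1
L = 16/45 + 7/18 + 11/18 + 1 = 106/45 ≈ 2.356 bits/symbol.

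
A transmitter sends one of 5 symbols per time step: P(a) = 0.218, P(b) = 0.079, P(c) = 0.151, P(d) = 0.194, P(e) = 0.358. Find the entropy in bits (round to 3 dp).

H = −Σ pᵢ log₂ pᵢ.
−0.218·log₂(0.218) = 0.4791
−0.079·log₂(0.079) = 0.2893
−0.151·log₂(0.151) = 0.4118
−0.194·log₂(0.194) = 0.4590
−0.358·log₂(0.358) = 0.5305
Sum ≈ 2.1697 → 2.170 bits.

2.170 bits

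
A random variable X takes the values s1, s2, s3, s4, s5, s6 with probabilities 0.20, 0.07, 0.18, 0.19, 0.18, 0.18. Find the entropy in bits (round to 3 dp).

2.524 bits

H = −Σ pᵢ log₂ pᵢ.
−0.20·log₂(0.20) = 0.4644
−0.07·log₂(0.07) = 0.2686
−0.18·log₂(0.18) = 0.4453
−0.19·log₂(0.19) = 0.4552
−0.18·log₂(0.18) = 0.4453
−0.18·log₂(0.18) = 0.4453
Sum ≈ 2.5241 → 2.524 bits.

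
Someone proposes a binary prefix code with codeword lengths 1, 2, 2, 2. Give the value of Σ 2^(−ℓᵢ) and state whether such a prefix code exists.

With common denominator 2^2 = 4: Σ 2^(−ℓᵢ) = 2/4 + 1/4 + 1/4 + 1/4 = 5/4 = 1.25.
Kraft's inequality requires Σ ≤ 1; here Σ = 1.25 > 1, so no such prefix code exists.

1.25; no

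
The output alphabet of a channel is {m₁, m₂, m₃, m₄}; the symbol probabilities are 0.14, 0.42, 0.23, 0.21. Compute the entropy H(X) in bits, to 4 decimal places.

1.8832 bits

H = −Σ pᵢ log₂ pᵢ.
−0.14·log₂(0.14) = 0.3971
−0.42·log₂(0.42) = 0.5256
−0.23·log₂(0.23) = 0.4877
−0.21·log₂(0.21) = 0.4728
Sum ≈ 1.8832 → 1.8832 bits.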